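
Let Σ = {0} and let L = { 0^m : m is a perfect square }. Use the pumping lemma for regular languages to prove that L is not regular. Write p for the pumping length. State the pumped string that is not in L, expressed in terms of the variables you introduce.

0^{p²+k}

Toward a contradiction, assume L is regular with pumping length p.
Take w = 0^{p²} ∈ L with |w| = p² ≥ p.
Write w = xyz as guaranteed by the lemma, with |xy| ≤ p and |y| ≥ 1.
Then y = 0^k for some k with 1 ≤ k ≤ p.
Pump with i = 2: xy^2z = 0^{p²+k}. Since 1 ≤ k ≤ p, p² < p²+k ≤ p²+p < (p+1)², so p²+k lies strictly between consecutive squares and is not a perfect square. So xy^2z ∉ L.
This is a contradiction; hence L is not regular.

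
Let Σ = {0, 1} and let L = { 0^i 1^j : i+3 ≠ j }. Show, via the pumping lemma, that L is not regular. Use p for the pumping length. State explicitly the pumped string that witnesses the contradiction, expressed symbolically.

Assume L is regular; let p be its pumping constant.
Choose w = 0^p 1^{p+p!+3}. Since p ≠ (p+p!+3)-3 = p+p!, w ∈ L; and |w| ≥ p.
Write w = xyz as guaranteed by the lemma, with |xy| ≤ p and |y| > 0.
The first p characters of w are 0's, so xy (and hence y) consists only of 0's. Write y = 0^k, 1 ≤ k ≤ p.
Since 1 ≤ k ≤ p, k divides p!; set t = 1 + p!/k. Then xy^t z has p + (p!/k)·k = p + p! copies of 0. Now the 0-count is p+p! and (1-count)-3 = (p+p!+3)-3 = p+p!, so i+3 ≠ j fails. So xy^t z = 0^{p+p!} 1^{p+p!+3} ∉ L.
Contradiction. Therefore L is not regular.

0^{p+p!} 1^{p+p!+3}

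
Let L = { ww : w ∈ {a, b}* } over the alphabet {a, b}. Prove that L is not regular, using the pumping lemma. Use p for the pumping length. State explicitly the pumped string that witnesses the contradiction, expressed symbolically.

Assume L is regular. Let p be the pumping length given by the pumping lemma.
Take w = a^p b^p a^p b^p = uu where u = a^pb^p; then w ∈ L and |w| = 4p ≥ p.
The pumping lemma gives a decomposition w = xyz where |xy| ≤ p and y is nonempty.
Because |xy| ≤ p and w begins with p copies of a, we have y = a^k with 1 ≤ k ≤ p.
Pump with i = 2: xy^2z = a^{p+k} b^p a^p b^p, of length 4p+k. Suppose this equals vv. The string starts with a and ends with b, so v does too; thus the boundary between the two copies of v is a b→a transition. There is exactly one such transition, at position 2p+k, so |v| = 2p+k and |vv| = 4p+2k ≠ 4p+k since k ≥ 1. So xy^2z ∉ L.
Contradiction. Therefore L is not regular.

a^{p+k} b^p a^p b^p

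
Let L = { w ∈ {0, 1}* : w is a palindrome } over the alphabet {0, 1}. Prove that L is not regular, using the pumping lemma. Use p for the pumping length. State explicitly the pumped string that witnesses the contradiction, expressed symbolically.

Assume L is regular; let p be its pumping constant.
Take w = 0^p 1 0^p, a palindrome of length 2p+1 ≥ p.
The pumping lemma gives a decomposition w = xyz where |xy| ≤ p and |y| ≥ 1.
The first p characters of w are 0's, so xy (and hence y) consists only of 0's. Write y = 0^k, 1 ≤ k ≤ p.
Pump with i = 2: xy^2z = 0^{p+k} 1 0^p. Its reverse is 0^p 1 0^{p+k}, which differs from xy^2z since k ≥ 1. So xy^2z is not a palindrome and xy^2z ∉ L.
Contradiction. Therefore L is not regular.

0^{p+k} 1 0^p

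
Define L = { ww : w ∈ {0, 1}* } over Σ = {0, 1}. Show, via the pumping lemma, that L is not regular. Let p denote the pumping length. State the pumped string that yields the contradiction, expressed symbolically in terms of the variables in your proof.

0^{p+k} 1^p 0^p 1^p

Suppose for contradiction that L is regular, and let p be the pumping length.
Take w = 0^p 1^p 0^p 1^p = uu where u = 0^p1^p; then w ∈ L and |w| = 4p ≥ p.
Write w = xyz as guaranteed by the lemma, with |xy| ≤ p and |y| ≥ 1.
The first p characters of w are 0's, so xy (and hence y) consists only of 0's. Write y = 0^k, 1 ≤ k ≤ p.
Pump with i = 2: xy^2z = 0^{p+k} 1^p 0^p 1^p, of length 4p+k. Suppose this equals vv. The string starts with 0 and ends with 1, so v does too; thus the boundary between the two copies of v is a 1→0 transition. There is exactly one such transition, at position 2p+k, so |v| = 2p+k and |vv| = 4p+2k ≠ 4p+k since k ≥ 1. So xy^2z ∉ L.
Contradiction. Therefore L is not regular.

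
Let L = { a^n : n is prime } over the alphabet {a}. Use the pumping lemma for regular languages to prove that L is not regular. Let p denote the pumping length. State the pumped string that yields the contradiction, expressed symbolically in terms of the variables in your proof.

Assume L is regular. Let p be the pumping length given by the pumping lemma.
Let q be a prime with q ≥ p+2 (infinitely many primes exist), and take w = a^q ∈ L with |w| = q ≥ p.
The pumping lemma gives a decomposition w = xyz where |xy| ≤ p and |y| > 0.
Then y = a^k for some k with 1 ≤ k ≤ p.
Since 1 ≤ k ≤ p, |xz| = q-k. Pump with i = q+1: |xy^{q+1}z| = (q-k)+(q+1)k = q+qk = q(1+k), which is composite (both factors ≥ 2). So xy^{q+1}z = a^{q(1+k)} ∉ L.
Contradiction. Therefore L is not regular.

a^{q(1+k)}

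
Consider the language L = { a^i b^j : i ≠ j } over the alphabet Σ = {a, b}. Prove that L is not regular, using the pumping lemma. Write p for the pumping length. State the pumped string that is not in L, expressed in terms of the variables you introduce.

Toward a contradiction, assume L is regular with pumping length p.
Choose w = a^p b^{p+p!}. Since p ≠ p+p!, w ∈ L; and |w| ≥ p.
By the pumping lemma, w = xyz with |xy| ≤ p and |y| > 0.
Since the first p symbols of w are all a's and |xy| ≤ p, y lies entirely in the leading a-block: y = a^k for some k with 1 ≤ k ≤ p.
Since 1 ≤ k ≤ p, k divides p!; set t = 1 + p!/k. Then xy^t z has p + (p!/k)·k = p + p! copies of a. Now the a-count equals the b-count, so i ≠ j fails. So xy^t z = a^{p+p!} b^{p+p!} ∉ L.
This contradicts the pumping lemma, so L is not regular.

a^{p+p!} b^{p+p!}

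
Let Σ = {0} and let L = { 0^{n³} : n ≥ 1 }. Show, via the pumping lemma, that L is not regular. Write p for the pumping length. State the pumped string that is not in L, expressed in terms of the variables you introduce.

0^{p³+k}

Suppose for contradiction that L is regular, and let p be the pumping length.
Take w = 0^{p³} ∈ L with |w| = p³ ≥ p.
By the pumping lemma, w = xyz with |xy| ≤ p and y is nonempty.
Then y = 0^k for some k with 1 ≤ k ≤ p.
Pump with i = 2: xy^2z = 0^{p³+k}. Since 1 ≤ k ≤ p, p³ < p³+k ≤ p³+p < p³+3p²+3p+1 = (p+1)³, so p³+k is not a perfect cube. So xy^2z ∉ L.
This contradicts the pumping lemma, so L is not regular.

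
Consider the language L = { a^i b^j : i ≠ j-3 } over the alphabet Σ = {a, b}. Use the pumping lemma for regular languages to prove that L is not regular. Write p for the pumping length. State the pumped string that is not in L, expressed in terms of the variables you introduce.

a^{p+p!} b^{p+p!+3}

Assume L is regular. Let p be the pumping length given by the pumping lemma.
Choose w = a^p b^{p+p!+3}. Since p ≠ (p+p!+3)-3 = p+p!, w ∈ L; and |w| ≥ p.
The pumping lemma gives a decomposition w = xyz where |xy| ≤ p and |y| > 0.
Since the first p symbols of w are all a's and |xy| ≤ p, y lies entirely in the leading a-block: y = a^k for some k with 1 ≤ k ≤ p.
Since 1 ≤ k ≤ p, k divides p!; set t = 1 + p!/k. Then xy^t z has p + (p!/k)·k = p + p! copies of a. Now the a-count is p+p! and (b-count)-3 = (p+p!+3)-3 = p+p!, so i ≠ j-3 fails. So xy^t z = a^{p+p!} b^{p+p!+3} ∉ L.
This is a contradiction; hence L is not regular.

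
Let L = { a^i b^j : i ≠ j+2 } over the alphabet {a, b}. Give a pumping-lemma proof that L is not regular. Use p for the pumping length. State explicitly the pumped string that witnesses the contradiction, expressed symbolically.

a^{p+p!} b^{p+p!-2}

Assume L is regular; let p be its pumping constant.
Choose w = a^p b^{p+p!-2}. Since p ≠ (p+p!-2)+2 = p+p!, w ∈ L; and |w| ≥ p.
Write w = xyz as guaranteed by the lemma, with |xy| ≤ p and |y| ≥ 1.
Because |xy| ≤ p and w begins with p copies of a, we have y = a^k with 1 ≤ k ≤ p.
Since 1 ≤ k ≤ p, k divides p!; set t = 1 + p!/k. Then xy^t z has p + (p!/k)·k = p + p! copies of a. Now the a-count is p+p! and (b-count)+2 = (p+p!-2)+2 = p+p!, so i ≠ j+2 fails. So xy^t z = a^{p+p!} b^{p+p!-2} ∉ L.
This is a contradiction; hence L is not regular.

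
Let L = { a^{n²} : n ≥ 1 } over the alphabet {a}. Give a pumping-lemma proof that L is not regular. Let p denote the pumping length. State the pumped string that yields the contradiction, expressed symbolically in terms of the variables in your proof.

a^{p²+k}

Assume L is regular. Let p be the pumping length given by the pumping lemma.
Take w = a^{p²} ∈ L with |w| = p² ≥ p.
The pumping lemma gives a decomposition w = xyz where |xy| ≤ p and |y| > 0.
Then y = a^k for some k with 1 ≤ k ≤ p.
Pump with i = 2: xy^2z = a^{p²+k}. Since 1 ≤ k ≤ p, p² < p²+k ≤ p²+p < (p+1)², so p²+k lies strictly between consecutive squares and is not a perfect square. So xy^2z ∉ L.
Contradiction. Therefore L is not regular.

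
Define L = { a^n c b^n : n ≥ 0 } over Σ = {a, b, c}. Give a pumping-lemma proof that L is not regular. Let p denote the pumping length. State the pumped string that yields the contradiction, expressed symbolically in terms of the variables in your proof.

Suppose for contradiction that L is regular, and let p be the pumping length.
Take w = a^p c b^p ∈ L with |w| = 2p+1 ≥ p.
Write w = xyz as guaranteed by the lemma, with |xy| ≤ p and |y| > 0.
The first p characters of w are a's, so xy (and hence y) consists only of a's. Write y = a^k, 1 ≤ k ≤ p.
Pump with i = 2: xy^2z = a^{p+k} c b^p, which would require p+k = p. But k ≥ 1, so xy^2z ∉ L.
This contradicts the pumping lemma, so L is not regular.

a^{p+k} c b^p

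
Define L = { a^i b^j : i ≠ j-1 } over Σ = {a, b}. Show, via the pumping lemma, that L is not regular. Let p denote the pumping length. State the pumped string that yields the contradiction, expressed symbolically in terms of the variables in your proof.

Assume L is regular; let p be its pumping constant.
Choose w = a^p b^{p+p!+1}. Since p ≠ (p+p!+1)-1 = p+p!, w ∈ L; and |w| ≥ p.
The pumping lemma gives a decomposition w = xyz where |xy| ≤ p and y is nonempty.
The first p characters of w are a's, so xy (and hence y) consists only of a's. Write y = a^k, 1 ≤ k ≤ p.
Since 1 ≤ k ≤ p, k divides p!; set t = 1 + p!/k. Then xy^t z has p + (p!/k)·k = p + p! copies of a. Now the a-count is p+p! and (b-count)-1 = (p+p!+1)-1 = p+p!, so i ≠ j-1 fails. So xy^t z = a^{p+p!} b^{p+p!+1} ∉ L.
This is a contradiction; hence L is not regular.

a^{p+p!} b^{p+p!+1}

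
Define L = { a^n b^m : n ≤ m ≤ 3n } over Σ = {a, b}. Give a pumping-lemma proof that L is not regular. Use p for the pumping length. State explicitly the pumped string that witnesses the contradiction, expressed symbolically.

Assume L is regular; let p be its pumping constant.
Take w = a^p b^p ∈ L (since p ≤ p ≤ 3p), with |w| = 2p ≥ p.
The pumping lemma gives a decomposition w = xyz where |xy| ≤ p and |y| > 0.
The first p characters of w are a's, so xy (and hence y) consists only of a's. Write y = a^k, 1 ≤ k ≤ p.
Pump with i = 2: xy^2z = a^{p+k} b^p. Now n = p+k > p = m, so the condition n ≤ m fails. Thus xy^2z ∉ L.
Contradiction. Therefore L is not regular.

a^{p+k} b^p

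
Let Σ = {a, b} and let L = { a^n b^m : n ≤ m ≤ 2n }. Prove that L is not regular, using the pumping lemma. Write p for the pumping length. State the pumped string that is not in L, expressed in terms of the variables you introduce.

Assume L is regular; let p be its pumping constant.
Take w = a^p b^p ∈ L (since p ≤ p ≤ 2p), with |w| = 2p ≥ p.
The pumping lemma gives a decomposition w = xyz where |xy| ≤ p and y is nonempty.
Since the first p symbols of w are all a's and |xy| ≤ p, y lies entirely in the leading a-block: y = a^k for some k with 1 ≤ k ≤ p.
Pump with i = 2: xy^2z = a^{p+k} b^p. Now n = p+k > p = m, so the condition n ≤ m fails. Thus xy^2z ∉ L.
This is a contradiction; hence L is not regular.

a^{p+k} b^p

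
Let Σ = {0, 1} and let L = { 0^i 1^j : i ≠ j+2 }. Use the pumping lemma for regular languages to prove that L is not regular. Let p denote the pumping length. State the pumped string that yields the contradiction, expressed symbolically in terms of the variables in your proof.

0^{p+p!} 1^{p+p!-2}

Toward a contradiction, assume L is regular with pumping length p.
Choose w = 0^p 1^{p+p!-2}. Since p ≠ (p+p!-2)+2 = p+p!, w ∈ L; and |w| ≥ p.
Write w = xyz as guaranteed by the lemma, with |xy| ≤ p and |y| > 0.
The first p characters of w are 0's, so xy (and hence y) consists only of 0's. Write y = 0^k, 1 ≤ k ≤ p.
Since 1 ≤ k ≤ p, k divides p!; set t = 1 + p!/k. Then xy^t z has p + (p!/k)·k = p + p! copies of 0. Now the 0-count is p+p! and (1-count)+2 = (p+p!-2)+2 = p+p!, so i ≠ j+2 fails. So xy^t z = 0^{p+p!} 1^{p+p!-2} ∉ L.
This contradicts the pumping lemma, so L is not regular.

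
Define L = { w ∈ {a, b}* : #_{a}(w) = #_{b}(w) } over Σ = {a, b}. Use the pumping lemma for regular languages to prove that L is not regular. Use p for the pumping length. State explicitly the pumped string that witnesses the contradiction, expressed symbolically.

Toward a contradiction, assume L is regular with pumping length p.
Choose w = a^p b^p ∈ L with |w| = 2p ≥ p.
Write w = xyz as guaranteed by the lemma, with |xy| ≤ p and y is nonempty.
The first p characters of w are a's, so xy (and hence y) consists only of a's. Write y = a^k, 1 ≤ k ≤ p.
Pump with i = 2: xy^2z = a^{p+k} b^p has p+k occurrences of a but only p of b. Since k ≥ 1 the counts differ, so xy^2z ∉ L.
Contradiction. Therefore L is not regular.

a^{p+k} b^p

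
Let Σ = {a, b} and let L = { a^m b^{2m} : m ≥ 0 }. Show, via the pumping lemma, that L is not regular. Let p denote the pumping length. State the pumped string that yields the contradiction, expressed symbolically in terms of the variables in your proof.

a^{p+k} b^{2p}

Toward a contradiction, assume L is regular with pumping length p.
Choose w = a^p b^{2p}, which is in L with |w| = 3p ≥ p.
By the pumping lemma, w = xyz with |xy| ≤ p and y is nonempty.
Because |xy| ≤ p and w begins with p copies of a, we have y = a^k with 1 ≤ k ≤ p.
Pump with i = 2: xy^2z = a^{p+k} b^{2p}. For this to lie in L we would need 2p = 2(p+k), which forces k = 0. But k ≥ 1, so xy^2z ∉ L.
This contradicts the pumping lemma, so L is not regular.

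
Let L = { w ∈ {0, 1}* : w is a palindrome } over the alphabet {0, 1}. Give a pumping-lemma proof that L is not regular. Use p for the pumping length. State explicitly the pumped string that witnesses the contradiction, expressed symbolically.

0^{p+k} 1 0^p

Assume L is regular. Let p be the pumping length given by the pumping lemma.
Take w = 0^p 1 0^p, a palindrome of length 2p+1 ≥ p.
Write w = xyz as guaranteed by the lemma, with |xy| ≤ p and |y| ≥ 1.
The first p characters of w are 0's, so xy (and hence y) consists only of 0's. Write y = 0^k, 1 ≤ k ≤ p.
Pump with i = 2: xy^2z = 0^{p+k} 1 0^p. Its reverse is 0^p 1 0^{p+k}, which differs from xy^2z since k ≥ 1. So xy^2z is not a palindrome and xy^2z ∉ L.
This is a contradiction; hence L is not regular.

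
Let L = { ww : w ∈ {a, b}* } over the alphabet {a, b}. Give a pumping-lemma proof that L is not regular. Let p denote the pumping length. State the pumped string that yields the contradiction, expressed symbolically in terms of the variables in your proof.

a^{p+k} b^p a^p b^p

Assume L is regular. Let p be the pumping length given by the pumping lemma.
Take w = a^p b^p a^p b^p = uu where u = a^pb^p; then w ∈ L and |w| = 4p ≥ p.
By the pumping lemma, w = xyz with |xy| ≤ p and y is nonempty.
Since the first p symbols of w are all a's and |xy| ≤ p, y lies entirely in the leading a-block: y = a^k for some k with 1 ≤ k ≤ p.
Pump with i = 2: xy^2z = a^{p+k} b^p a^p b^p, of length 4p+k. Suppose this equals vv. The string starts with a and ends with b, so v does too; thus the boundary between the two copies of v is a b→a transition. There is exactly one such transition, at position 2p+k, so |v| = 2p+k and |vv| = 4p+2k ≠ 4p+k since k ≥ 1. So xy^2z ∉ L.
This is a contradiction; hence L is not regular.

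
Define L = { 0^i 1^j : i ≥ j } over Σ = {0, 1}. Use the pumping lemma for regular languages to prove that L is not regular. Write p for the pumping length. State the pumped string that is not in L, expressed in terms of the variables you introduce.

0^{p-k} 1^p

Suppose for contradiction that L is regular, and let p be the pumping length.
Choose w = 0^p 1^p ∈ L, with |w| = 2p ≥ p.
By the pumping lemma, w = xyz with |xy| ≤ p and |y| > 0.
Since the first p symbols of w are all 0's and |xy| ≤ p, y lies entirely in the leading 0-block: y = 0^k for some k with 1 ≤ k ≤ p.
Consider xy^0z = xz = 0^{p-k} 1^p. Since k ≥ 1, the 0-count p-k is less than p, so i ≥ j fails; thus xz ∉ L.
Contradiction. Therefore L is not regular.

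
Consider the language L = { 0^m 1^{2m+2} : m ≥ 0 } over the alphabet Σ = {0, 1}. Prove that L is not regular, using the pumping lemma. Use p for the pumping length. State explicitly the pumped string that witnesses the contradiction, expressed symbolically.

Assume L is regular. Let p be the pumping length given by the pumping lemma.
Take w = 0^p 1^{2p+2}. Then w ∈ L and |w| = 3p+2 ≥ p.
By the pumping lemma, w = xyz with |xy| ≤ p and y is nonempty.
The first p characters of w are 0's, so xy (and hence y) consists only of 0's. Write y = 0^k, 1 ≤ k ≤ p.
Pump with i = 2: xy^2z = 0^{p+k} 1^{2p+2}. For this to lie in L we would need 2p+2 = 2(p+k)+2, which forces k = 0. But k ≥ 1, so xy^2z ∉ L.
This contradicts the pumping lemma, so L is not regular.

0^{p+k} 1^{2p+2}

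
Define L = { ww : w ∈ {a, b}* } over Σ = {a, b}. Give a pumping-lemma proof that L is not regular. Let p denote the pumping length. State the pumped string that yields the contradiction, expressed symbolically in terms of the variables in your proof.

Assume L is regular. Let p be the pumping length given by the pumping lemma.
Take w = a^p b^p a^p b^p = uu where u = a^pb^p; then w ∈ L and |w| = 4p ≥ p.
Write w = xyz as guaranteed by the lemma, with |xy| ≤ p and |y| ≥ 1.
Because |xy| ≤ p and w begins with p copies of a, we have y = a^k with 1 ≤ k ≤ p.
Pump with i = 2: xy^2z = a^{p+k} b^p a^p b^p, of length 4p+k. Suppose this equals vv. The string starts with a and ends with b, so v does too; thus the boundary between the two copies of v is a b→a transition. There is exactly one such transition, at position 2p+k, so |v| = 2p+k and |vv| = 4p+2k ≠ 4p+k since k ≥ 1. So xy^2z ∉ L.
This contradicts the pumping lemma, so L is not regular.

a^{p+k} b^p a^p b^p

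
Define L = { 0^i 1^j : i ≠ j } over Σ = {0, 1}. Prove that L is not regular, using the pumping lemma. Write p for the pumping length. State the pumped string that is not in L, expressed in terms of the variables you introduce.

Suppose for contradiction that L is regular, and let p be the pumping length.
Choose w = 0^p 1^{p+p!}. Since p ≠ p+p!, w ∈ L; and |w| ≥ p.
Write w = xyz as guaranteed by the lemma, with |xy| ≤ p and |y| ≥ 1.
Because |xy| ≤ p and w begins with p copies of 0, we have y = 0^k with 1 ≤ k ≤ p.
Since 1 ≤ k ≤ p, k divides p!; set t = 1 + p!/k. Then xy^t z has p + (p!/k)·k = p + p! copies of 0. Now the 0-count equals the 1-count, so i ≠ j fails. So xy^t z = 0^{p+p!} 1^{p+p!} ∉ L.
This contradicts the pumping lemma, so L is not regular.

0^{p+p!} 1^{p+p!}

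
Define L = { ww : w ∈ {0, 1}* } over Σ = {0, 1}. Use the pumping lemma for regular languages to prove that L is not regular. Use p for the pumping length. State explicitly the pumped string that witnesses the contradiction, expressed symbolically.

0^{p+k} 1^p 0^p 1^p

Assume L is regular. Let p be the pumping length given by the pumping lemma.
Take w = 0^p 1^p 0^p 1^p = uu where u = 0^p1^p; then w ∈ L and |w| = 4p ≥ p.
The pumping lemma gives a decomposition w = xyz where |xy| ≤ p and |y| ≥ 1.
Since the first p symbols of w are all 0's and |xy| ≤ p, y lies entirely in the leading 0-block: y = 0^k for some k with 1 ≤ k ≤ p.
Pump with i = 2: xy^2z = 0^{p+k} 1^p 0^p 1^p, of length 4p+k. Suppose this equals vv. The string starts with 0 and ends with 1, so v does too; thus the boundary between the two copies of v is a 1→0 transition. There is exactly one such transition, at position 2p+k, so |v| = 2p+k and |vv| = 4p+2k ≠ 4p+k since k ≥ 1. So xy^2z ∉ L.
This contradicts the pumping lemma, so L is not regular.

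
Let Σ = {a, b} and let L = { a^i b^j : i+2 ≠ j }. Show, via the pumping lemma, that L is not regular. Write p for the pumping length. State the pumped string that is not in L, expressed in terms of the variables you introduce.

Assume L is regular; let p be its pumping constant.
Choose w = a^p b^{p+p!+2}. Since p ≠ (p+p!+2)-2 = p+p!, w ∈ L; and |w| ≥ p.
Write w = xyz as guaranteed by the lemma, with |xy| ≤ p and y is nonempty.
The first p characters of w are a's, so xy (and hence y) consists only of a's. Write y = a^k, 1 ≤ k ≤ p.
Since 1 ≤ k ≤ p, k divides p!; set t = 1 + p!/k. Then xy^t z has p + (p!/k)·k = p + p! copies of a. Now the a-count is p+p! and (b-count)-2 = (p+p!+2)-2 = p+p!, so i+2 ≠ j fails. So xy^t z = a^{p+p!} b^{p+p!+2} ∉ L.
Contradiction. Therefore L is not regular.

a^{p+p!} b^{p+p!+2}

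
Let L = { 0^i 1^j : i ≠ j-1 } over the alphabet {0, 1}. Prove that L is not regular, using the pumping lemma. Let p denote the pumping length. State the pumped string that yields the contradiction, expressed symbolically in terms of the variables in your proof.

0^{p+p!} 1^{p+p!+1}

Assume L is regular. Let p be the pumping length given by the pumping lemma.
Choose w = 0^p 1^{p+p!+1}. Since p ≠ (p+p!+1)-1 = p+p!, w ∈ L; and |w| ≥ p.
Write w = xyz as guaranteed by the lemma, with |xy| ≤ p and y is nonempty.
Since the first p symbols of w are all 0's and |xy| ≤ p, y lies entirely in the leading 0-block: y = 0^k for some k with 1 ≤ k ≤ p.
Since 1 ≤ k ≤ p, k divides p!; set t = 1 + p!/k. Then xy^t z has p + (p!/k)·k = p + p! copies of 0. Now the 0-count is p+p! and (1-count)-1 = (p+p!+1)-1 = p+p!, so i ≠ j-1 fails. So xy^t z = 0^{p+p!} 1^{p+p!+1} ∉ L.
This is a contradiction; hence L is not regular.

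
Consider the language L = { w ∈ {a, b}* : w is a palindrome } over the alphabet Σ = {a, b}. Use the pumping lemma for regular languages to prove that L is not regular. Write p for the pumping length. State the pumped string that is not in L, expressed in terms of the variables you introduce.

a^{p+k} b a^p

Assume L is regular. Let p be the pumping length given by the pumping lemma.
Take w = a^p b a^p, a palindrome of length 2p+1 ≥ p.
The pumping lemma gives a decomposition w = xyz where |xy| ≤ p and y is nonempty.
Since the first p symbols of w are all a's and |xy| ≤ p, y lies entirely in the leading a-block: y = a^k for some k with 1 ≤ k ≤ p.
Pump with i = 2: xy^2z = a^{p+k} b a^p. Its reverse is a^p b a^{p+k}, which differs from xy^2z since k ≥ 1. So xy^2z is not a palindrome and xy^2z ∉ L.
This contradicts the pumping lemma, so L is not regular.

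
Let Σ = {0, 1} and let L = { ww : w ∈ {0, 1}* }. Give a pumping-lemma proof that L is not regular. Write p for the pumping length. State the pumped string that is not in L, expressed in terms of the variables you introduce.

0^{p+k} 1^p 0^p 1^p

Toward a contradiction, assume L is regular with pumping length p.
Take w = 0^p 1^p 0^p 1^p = uu where u = 0^p1^p; then w ∈ L and |w| = 4p ≥ p.
Write w = xyz as guaranteed by the lemma, with |xy| ≤ p and |y| ≥ 1.
Because |xy| ≤ p and w begins with p copies of 0, we have y = 0^k with 1 ≤ k ≤ p.
Pump with i = 2: xy^2z = 0^{p+k} 1^p 0^p 1^p, of length 4p+k. Suppose this equals vv. The string starts with 0 and ends with 1, so v does too; thus the boundary between the two copies of v is a 1→0 transition. There is exactly one such transition, at position 2p+k, so |v| = 2p+k and |vv| = 4p+2k ≠ 4p+k since k ≥ 1. So xy^2z ∉ L.
Contradiction. Therefore L is not regular.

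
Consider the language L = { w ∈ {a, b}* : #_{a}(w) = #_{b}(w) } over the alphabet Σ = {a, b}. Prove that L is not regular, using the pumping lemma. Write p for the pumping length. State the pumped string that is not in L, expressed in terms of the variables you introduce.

Assume L is regular; let p be its pumping constant.
Choose w = a^p b^p ∈ L with |w| = 2p ≥ p.
The pumping lemma gives a decomposition w = xyz where |xy| ≤ p and y is nonempty.
Because |xy| ≤ p and w begins with p copies of a, we have y = a^k with 1 ≤ k ≤ p.
Pump with i = 2: xy^2z = a^{p+k} b^p has p+k occurrences of a but only p of b. Since k ≥ 1 the counts differ, so xy^2z ∉ L.
Contradiction. Therefore L is not regular.

a^{p+k} b^p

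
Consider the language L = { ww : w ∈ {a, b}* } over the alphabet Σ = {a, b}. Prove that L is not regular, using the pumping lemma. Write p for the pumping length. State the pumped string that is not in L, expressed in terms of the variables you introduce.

Assume L is regular; let p be its pumping constant.
Take w = a^p b^p a^p b^p = uu where u = a^pb^p; then w ∈ L and |w| = 4p ≥ p.
Write w = xyz as guaranteed by the lemma, with |xy| ≤ p and |y| ≥ 1.
Because |xy| ≤ p and w begins with p copies of a, we have y = a^k with 1 ≤ k ≤ p.
Pump with i = 2: xy^2z = a^{p+k} b^p a^p b^p, of length 4p+k. Suppose this equals vv. The string starts with a and ends with b, so v does too; thus the boundary between the two copies of v is a b→a transition. There is exactly one such transition, at position 2p+k, so |v| = 2p+k and |vv| = 4p+2k ≠ 4p+k since k ≥ 1. So xy^2z ∉ L.
This is a contradiction; hence L is not regular.

a^{p+k} b^p a^p b^p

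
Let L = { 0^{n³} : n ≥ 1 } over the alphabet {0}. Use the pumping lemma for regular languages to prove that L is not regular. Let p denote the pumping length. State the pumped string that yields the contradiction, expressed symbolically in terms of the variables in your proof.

Suppose for contradiction that L is regular, and let p be the pumping length.
Take w = 0^{p³} ∈ L with |w| = p³ ≥ p.
The pumping lemma gives a decomposition w = xyz where |xy| ≤ p and y is nonempty.
Then y = 0^k for some k with 1 ≤ k ≤ p.
Pump with i = 2: xy^2z = 0^{p³+k}. Since 1 ≤ k ≤ p, p³ < p³+k ≤ p³+p < p³+3p²+3p+1 = (p+1)³, so p³+k is not a perfect cube. So xy^2z ∉ L.
This is a contradiction; hence L is not regular.

0^{p³+k}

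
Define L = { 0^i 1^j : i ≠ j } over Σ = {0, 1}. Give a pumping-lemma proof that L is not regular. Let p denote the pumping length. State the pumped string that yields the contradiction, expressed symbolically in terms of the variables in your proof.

Assume L is regular. Let p be the pumping length given by the pumping lemma.
Choose w = 0^p 1^{p+p!}. Since p ≠ p+p!, w ∈ L; and |w| ≥ p.
By the pumping lemma, w = xyz with |xy| ≤ p and |y| ≥ 1.
Since the first p symbols of w are all 0's and |xy| ≤ p, y lies entirely in the leading 0-block: y = 0^k for some k with 1 ≤ k ≤ p.
Since 1 ≤ k ≤ p, k divides p!; set t = 1 + p!/k. Then xy^t z has p + (p!/k)·k = p + p! copies of 0. Now the 0-count equals the 1-count, so i ≠ j fails. So xy^t z = 0^{p+p!} 1^{p+p!} ∉ L.
This is a contradiction; hence L is not regular.

0^{p+p!} 1^{p+p!}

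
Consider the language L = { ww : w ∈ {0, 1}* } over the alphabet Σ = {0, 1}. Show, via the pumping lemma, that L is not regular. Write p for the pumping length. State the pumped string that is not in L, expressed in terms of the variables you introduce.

Assume L is regular; let p be its pumping constant.
Take w = 0^p 1^p 0^p 1^p = uu where u = 0^p1^p; then w ∈ L and |w| = 4p ≥ p.
The pumping lemma gives a decomposition w = xyz where |xy| ≤ p and y is nonempty.
Since the first p symbols of w are all 0's and |xy| ≤ p, y lies entirely in the leading 0-block: y = 0^k for some k with 1 ≤ k ≤ p.
Pump with i = 2: xy^2z = 0^{p+k} 1^p 0^p 1^p, of length 4p+k. Suppose this equals vv. The string starts with 0 and ends with 1, so v does too; thus the boundary between the two copies of v is a 1→0 transition. There is exactly one such transition, at position 2p+k, so |v| = 2p+k and |vv| = 4p+2k ≠ 4p+k since k ≥ 1. So xy^2z ∉ L.
Contradiction. Therefore L is not regular.

0^{p+k} 1^p 0^p 1^p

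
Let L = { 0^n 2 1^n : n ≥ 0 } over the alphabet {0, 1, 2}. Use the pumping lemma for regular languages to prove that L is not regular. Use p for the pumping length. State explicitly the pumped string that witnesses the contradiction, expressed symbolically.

0^{p+k} 2 1^p

Assume L is regular. Let p be the pumping length given by the pumping lemma.
Take w = 0^p 2 1^p ∈ L with |w| = 2p+1 ≥ p.
By the pumping lemma, w = xyz with |xy| ≤ p and y is nonempty.
The first p characters of w are 0's, so xy (and hence y) consists only of 0's. Write y = 0^k, 1 ≤ k ≤ p.
Pump with i = 2: xy^2z = 0^{p+k} 2 1^p, which would require p+k = p. But k ≥ 1, so xy^2z ∉ L.
This contradicts the pumping lemma, so L is not regular.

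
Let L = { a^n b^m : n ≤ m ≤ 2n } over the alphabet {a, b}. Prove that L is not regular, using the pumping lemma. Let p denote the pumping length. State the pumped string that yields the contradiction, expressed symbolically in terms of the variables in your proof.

a^{p+k} b^p

Assume L is regular; let p be its pumping constant.
Take w = a^p b^p ∈ L (since p ≤ p ≤ 2p), with |w| = 2p ≥ p.
By the pumping lemma, w = xyz with |xy| ≤ p and y is nonempty.
The first p characters of w are a's, so xy (and hence y) consists only of a's. Write y = a^k, 1 ≤ k ≤ p.
Pump with i = 2: xy^2z = a^{p+k} b^p. Now n = p+k > p = m, so the condition n ≤ m fails. Thus xy^2z ∉ L.
This is a contradiction; hence L is not regular.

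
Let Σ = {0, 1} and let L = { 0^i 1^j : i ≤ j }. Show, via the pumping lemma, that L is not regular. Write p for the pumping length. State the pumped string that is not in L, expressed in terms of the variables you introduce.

Toward a contradiction, assume L is regular with pumping length p.
Choose w = 0^p 1^p ∈ L, with |w| = 2p ≥ p.
By the pumping lemma, w = xyz with |xy| ≤ p and y is nonempty.
Because |xy| ≤ p and w begins with p copies of 0, we have y = 0^k with 1 ≤ k ≤ p.
Consider xy^2z = 0^{p+k} 1^p. Since k ≥ 1, the 0-count p+k exceeds the 1-count p, so i ≤ j fails; thus xy^2z ∉ L.
Contradiction. Therefore L is not regular.

0^{p+k} 1^p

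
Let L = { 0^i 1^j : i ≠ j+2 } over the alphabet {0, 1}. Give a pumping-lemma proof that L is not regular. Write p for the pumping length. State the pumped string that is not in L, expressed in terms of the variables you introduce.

Toward a contradiction, assume L is regular with pumping length p.
Choose w = 0^p 1^{p+p!-2}. Since p ≠ (p+p!-2)+2 = p+p!, w ∈ L; and |w| ≥ p.
By the pumping lemma, w = xyz with |xy| ≤ p and y is nonempty.
The first p characters of w are 0's, so xy (and hence y) consists only of 0's. Write y = 0^k, 1 ≤ k ≤ p.
Since 1 ≤ k ≤ p, k divides p!; set t = 1 + p!/k. Then xy^t z has p + (p!/k)·k = p + p! copies of 0. Now the 0-count is p+p! and (1-count)+2 = (p+p!-2)+2 = p+p!, so i ≠ j+2 fails. So xy^t z = 0^{p+p!} 1^{p+p!-2} ∉ L.
Contradiction. Therefore L is not regular.

0^{p+p!} 1^{p+p!-2}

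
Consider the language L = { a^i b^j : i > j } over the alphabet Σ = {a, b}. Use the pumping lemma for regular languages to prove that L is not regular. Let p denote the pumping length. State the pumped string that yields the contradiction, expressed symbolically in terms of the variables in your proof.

Assume L is regular; let p be its pumping constant.
Choose w = a^{p+1} b^p ∈ L, with |w| = 2p+1 ≥ p.
By the pumping lemma, w = xyz with |xy| ≤ p and |y| ≥ 1.
The first p characters of w are a's, so xy (and hence y) consists only of a's. Write y = a^k, 1 ≤ k ≤ p.
Consider xy^0z = xz = a^{p+1-k} b^p. Since k ≥ 1, the a-count p+1-k is at most p, so i > j fails; thus xz ∉ L.
Contradiction. Therefore L is not regular.

a^{p+1-k} b^p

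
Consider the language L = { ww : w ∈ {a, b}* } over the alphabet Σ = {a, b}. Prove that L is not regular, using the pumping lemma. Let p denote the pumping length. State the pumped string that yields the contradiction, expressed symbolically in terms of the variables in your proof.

Toward a contradiction, assume L is regular with pumping length p.
Take w = a^p b^p a^p b^p = uu where u = a^pb^p; then w ∈ L and |w| = 4p ≥ p.
Write w = xyz as guaranteed by the lemma, with |xy| ≤ p and y is nonempty.
Because |xy| ≤ p and w begins with p copies of a, we have y = a^k with 1 ≤ k ≤ p.
Pump with i = 2: xy^2z = a^{p+k} b^p a^p b^p, of length 4p+k. Suppose this equals vv. The string starts with a and ends with b, so v does too; thus the boundary between the two copies of v is a b→a transition. There is exactly one such transition, at position 2p+k, so |v| = 2p+k and |vv| = 4p+2k ≠ 4p+k since k ≥ 1. So xy^2z ∉ L.
This is a contradiction; hence L is not regular.

a^{p+k} b^p a^p b^p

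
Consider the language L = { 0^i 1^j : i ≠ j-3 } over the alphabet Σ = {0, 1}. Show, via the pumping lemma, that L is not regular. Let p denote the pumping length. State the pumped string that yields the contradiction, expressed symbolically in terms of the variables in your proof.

Suppose for contradiction that L is regular, and let p be the pumping length.
Choose w = 0^p 1^{p+p!+3}. Since p ≠ (p+p!+3)-3 = p+p!, w ∈ L; and |w| ≥ p.
Write w = xyz as guaranteed by the lemma, with |xy| ≤ p and y is nonempty.
Because |xy| ≤ p and w begins with p copies of 0, we have y = 0^k with 1 ≤ k ≤ p.
Since 1 ≤ k ≤ p, k divides p!; set t = 1 + p!/k. Then xy^t z has p + (p!/k)·k = p + p! copies of 0. Now the 0-count is p+p! and (1-count)-3 = (p+p!+3)-3 = p+p!, so i ≠ j-3 fails. So xy^t z = 0^{p+p!} 1^{p+p!+3} ∉ L.
Contradiction. Therefore L is not regular.

0^{p+p!} 1^{p+p!+3}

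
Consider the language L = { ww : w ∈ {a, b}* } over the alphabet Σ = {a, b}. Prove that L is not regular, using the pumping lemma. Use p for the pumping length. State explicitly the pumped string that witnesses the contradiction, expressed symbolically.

Toward a contradiction, assume L is regular with pumping length p.
Take w = a^p b^p a^p b^p = uu where u = a^pb^p; then w ∈ L and |w| = 4p ≥ p.
Write w = xyz as guaranteed by the lemma, with |xy| ≤ p and y is nonempty.
Since the first p symbols of w are all a's and |xy| ≤ p, y lies entirely in the leading a-block: y = a^k for some k with 1 ≤ k ≤ p.
Pump with i = 2: xy^2z = a^{p+k} b^p a^p b^p, of length 4p+k. Suppose this equals vv. The string starts with a and ends with b, so v does too; thus the boundary between the two copies of v is a b→a transition. There is exactly one such transition, at position 2p+k, so |v| = 2p+k and |vv| = 4p+2k ≠ 4p+k since k ≥ 1. So xy^2z ∉ L.
This is a contradiction; hence L is not regular.

a^{p+k} b^p a^p b^p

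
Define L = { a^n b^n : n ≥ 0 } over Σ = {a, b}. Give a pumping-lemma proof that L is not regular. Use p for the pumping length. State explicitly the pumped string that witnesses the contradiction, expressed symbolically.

a^{p+k} b^p

Assume L is regular; let p be its pumping constant.
Choose w = a^p b^p, which is in L with |w| = 2p ≥ p.
The pumping lemma gives a decomposition w = xyz where |xy| ≤ p and |y| ≥ 1.
The first p characters of w are a's, so xy (and hence y) consists only of a's. Write y = a^k, 1 ≤ k ≤ p.
Pump with i = 2: xy^2z = a^{p+k} b^p. For this to lie in L we would need p = p+k, which forces k = 0. But k ≥ 1, so xy^2z ∉ L.
This contradicts the pumping lemma, so L is not regular.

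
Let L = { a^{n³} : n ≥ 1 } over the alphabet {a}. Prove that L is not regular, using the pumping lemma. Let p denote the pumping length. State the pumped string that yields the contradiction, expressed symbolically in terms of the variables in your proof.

Toward a contradiction, assume L is regular with pumping length p.
Take w = a^{p³} ∈ L with |w| = p³ ≥ p.
By the pumping lemma, w = xyz with |xy| ≤ p and y is nonempty.
Then y = a^k for some k with 1 ≤ k ≤ p.
Pump with i = 2: xy^2z = a^{p³+k}. Since 1 ≤ k ≤ p, p³ < p³+k ≤ p³+p < p³+3p²+3p+1 = (p+1)³, so p³+k is not a perfect cube. So xy^2z ∉ L.
This contradicts the pumping lemma, so L is not regular.

a^{p³+k}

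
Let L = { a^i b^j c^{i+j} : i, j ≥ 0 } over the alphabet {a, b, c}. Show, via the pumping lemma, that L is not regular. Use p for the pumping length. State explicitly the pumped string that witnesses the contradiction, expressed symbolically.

Toward a contradiction, assume L is regular with pumping length p.
Take w = a^p b^p c^{2p} ∈ L (with i=j=p, i+j=2p), |w| = 4p ≥ p.
Write w = xyz as guaranteed by the lemma, with |xy| ≤ p and |y| ≥ 1.
The first p characters of w are a's, so xy (and hence y) consists only of a's. Write y = a^k, 1 ≤ k ≤ p.
Consider xy^2z = a^{p+k} b^p c^{2p}. Now the a- and b-counts sum to 2p+k, but the c-count is 2p ≠ 2p+k. So xy^2z ∉ L.
This contradicts the pumping lemma, so L is not regular.

a^{p+k} b^p c^{2p}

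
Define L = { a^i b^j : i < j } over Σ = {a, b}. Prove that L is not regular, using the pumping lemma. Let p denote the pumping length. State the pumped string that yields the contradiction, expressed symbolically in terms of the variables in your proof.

a^{p+k} b^{p+1}

Suppose for contradiction that L is regular, and let p be the pumping length.
Choose w = a^p b^{p+1} ∈ L, with |w| = 2p+1 ≥ p.
Write w = xyz as guaranteed by the lemma, with |xy| ≤ p and |y| ≥ 1.
The first p characters of w are a's, so xy (and hence y) consists only of a's. Write y = a^k, 1 ≤ k ≤ p.
Consider xy^2z = a^{p+k} b^{p+1}. Since k ≥ 1, the a-count p+k is at least p+1, so i < j fails; thus xy^2z ∉ L.
This is a contradiction; hence L is not regular.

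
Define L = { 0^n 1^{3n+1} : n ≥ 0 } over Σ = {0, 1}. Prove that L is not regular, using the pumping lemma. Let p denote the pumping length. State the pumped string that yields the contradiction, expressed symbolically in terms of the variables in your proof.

0^{p+k} 1^{3p+1}

Suppose for contradiction that L is regular, and let p be the pumping length.
Choose w = 0^p 1^{3p+1}, which is in L with |w| = 4p+1 ≥ p.
By the pumping lemma, w = xyz with |xy| ≤ p and |y| ≥ 1.
The first p characters of w are 0's, so xy (and hence y) consists only of 0's. Write y = 0^k, 1 ≤ k ≤ p.
Pump with i = 2: xy^2z = 0^{p+k} 1^{3p+1}. For this to lie in L we would need 3p+1 = 3(p+k)+1, which forces k = 0. But k ≥ 1, so xy^2z ∉ L.
This is a contradiction; hence L is not regular.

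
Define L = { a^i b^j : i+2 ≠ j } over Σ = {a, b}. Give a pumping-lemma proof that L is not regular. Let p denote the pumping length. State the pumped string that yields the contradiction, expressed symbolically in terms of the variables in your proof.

Toward a contradiction, assume L is regular with pumping length p.
Choose w = a^p b^{p+p!+2}. Since p ≠ (p+p!+2)-2 = p+p!, w ∈ L; and |w| ≥ p.
The pumping lemma gives a decomposition w = xyz where |xy| ≤ p and |y| > 0.
The first p characters of w are a's, so xy (and hence y) consists only of a's. Write y = a^k, 1 ≤ k ≤ p.
Since 1 ≤ k ≤ p, k divides p!; set t = 1 + p!/k. Then xy^t z has p + (p!/k)·k = p + p! copies of a. Now the a-count is p+p! and (b-count)-2 = (p+p!+2)-2 = p+p!, so i+2 ≠ j fails. So xy^t z = a^{p+p!} b^{p+p!+2} ∉ L.
This is a contradiction; hence L is not regular.

a^{p+p!} b^{p+p!+2}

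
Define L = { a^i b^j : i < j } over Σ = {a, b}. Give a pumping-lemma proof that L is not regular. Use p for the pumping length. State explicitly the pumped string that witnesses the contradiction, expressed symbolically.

a^{p+k} b^{p+1}

Assume L is regular; let p be its pumping constant.
Choose w = a^p b^{p+1} ∈ L, with |w| = 2p+1 ≥ p.
Write w = xyz as guaranteed by the lemma, with |xy| ≤ p and |y| > 0.
Since the first p symbols of w are all a's and |xy| ≤ p, y lies entirely in the leading a-block: y = a^k for some k with 1 ≤ k ≤ p.
Consider xy^2z = a^{p+k} b^{p+1}. Since k ≥ 1, the a-count p+k is at least p+1, so i < j fails; thus xy^2z ∉ L.
This contradicts the pumping lemma, so L is not regular.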